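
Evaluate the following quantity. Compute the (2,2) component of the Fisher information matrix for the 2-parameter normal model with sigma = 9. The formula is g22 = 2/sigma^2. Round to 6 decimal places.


For the 2-parameter normal family, the Fisher metric has:
  g11 = 1/sigma^2, g22 = 2/sigma^2.
sigma = 9, sigma^2 = 81.
g22 = 0.024691

0.024691


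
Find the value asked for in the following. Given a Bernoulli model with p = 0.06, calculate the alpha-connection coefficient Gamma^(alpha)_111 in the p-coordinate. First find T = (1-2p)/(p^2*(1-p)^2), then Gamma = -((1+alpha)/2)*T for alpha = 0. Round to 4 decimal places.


Skewness (Amari-Chentsov) tensor: T = (1-2p)/(p^2*(1-p)^2).
p = 0.06, 1-2p = 0.88, p^2 = 0.0036, (1-p)^2 = 0.8836.
T = 0.88/(0.0036 * 0.8836) = 276.646044.
In the p-coordinate, Gamma^(alpha) = Gamma^(0) - (alpha/2)*T with Gamma^(0) = (1/2)*g'(p) = -T/2,
so Gamma^(alpha) = -((1+alpha)/2)*T.
alpha = 0, -(1+alpha)/2 = -0.5.
Gamma = -0.5 * 276.646044 = -138.3230

-138.3230


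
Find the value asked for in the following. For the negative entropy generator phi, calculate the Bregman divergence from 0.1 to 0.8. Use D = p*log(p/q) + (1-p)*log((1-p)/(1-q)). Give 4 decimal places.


Bregman divergence with negative entropy generator:
D = p*log(p/q) + (1-p)*log((1-p)/(1-q)).
p = 0.1, q = 0.8.
p*log(p/q) = 0.1*log(0.1/0.8) = -0.207944.
(1-p)*log((1-p)/(1-q)) = 0.9*log(0.9/0.2) = 1.35367.
D = -0.207944 + 1.35367 = 1.1457

1.1457


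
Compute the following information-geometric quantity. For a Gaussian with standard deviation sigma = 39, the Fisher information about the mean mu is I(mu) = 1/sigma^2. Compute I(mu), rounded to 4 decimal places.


The Fisher information for the mean of a normal distribution is I(mu) = 1/sigma^2.
sigma = 39, so sigma^2 = 1521.
I(mu) = 1/1521 = 0.0007

0.0007


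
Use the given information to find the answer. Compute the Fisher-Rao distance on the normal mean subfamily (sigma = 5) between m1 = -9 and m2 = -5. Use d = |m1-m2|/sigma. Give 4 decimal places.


On the fixed-variance normal subfamily, geodesic distance = |m1-m2|/sigma.
|-9 - -5| = 4.
sigma = 5.
d = 4/5 = 0.8000

0.8000


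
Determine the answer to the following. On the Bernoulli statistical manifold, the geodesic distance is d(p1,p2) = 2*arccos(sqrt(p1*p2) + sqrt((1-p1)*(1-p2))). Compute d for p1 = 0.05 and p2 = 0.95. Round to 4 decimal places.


Geodesic distance on Bernoulli manifold:
d(p1,p2) = 2*arccos(sqrt(p1*p2) + sqrt((1-p1)*(1-p2))).
sqrt(p1*p2) = sqrt(0.05*0.95) = 0.217945.
sqrt((1-p1)*(1-p2)) = sqrt(0.95*0.05) = 0.217945.
arg = 0.217945 + 0.217945 = 0.43589.
d = 2*arccos(0.43589) = 2.2395

2.2395


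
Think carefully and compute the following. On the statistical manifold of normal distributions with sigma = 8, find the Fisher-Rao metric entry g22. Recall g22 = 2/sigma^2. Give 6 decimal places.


For the 2-parameter normal family, the Fisher metric has:
  g11 = 1/sigma^2, g22 = 2/sigma^2.
sigma = 8, sigma^2 = 64.
g22 = 0.031250

0.031250


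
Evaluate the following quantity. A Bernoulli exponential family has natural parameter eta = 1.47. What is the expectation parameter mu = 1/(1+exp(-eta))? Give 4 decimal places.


Dual coordinate (expectation parameter) for Bernoulli:
mu = 1/(1+exp(-eta)).
eta = 1.47.
exp(-eta) = exp(-1.47) = 0.229925.
mu = 1/(1+0.229925) = 0.8131

0.8131


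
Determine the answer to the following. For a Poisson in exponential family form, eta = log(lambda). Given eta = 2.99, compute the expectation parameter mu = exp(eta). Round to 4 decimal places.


Expectation parameter for Poisson exponential family:
mu = exp(eta).
eta = 2.99.
mu = exp(2.99) = 19.8857

19.8857


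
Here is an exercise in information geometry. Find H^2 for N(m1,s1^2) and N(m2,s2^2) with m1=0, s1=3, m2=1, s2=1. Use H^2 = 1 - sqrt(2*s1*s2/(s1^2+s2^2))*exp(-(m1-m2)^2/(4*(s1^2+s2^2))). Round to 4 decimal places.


Squared Hellinger distance for Gaussians:
H^2 = 1 - sqrt(2*s1*s2/(s1^2+s2^2)) * exp(-(m1-m2)^2/(4*(s1^2+s2^2))).
s1^2 = 9, s2^2 = 1, s1^2+s2^2 = 10.
sqrt(2*3*1/(10)) = 0.774597.
(m1-m2)^2 = (-1)^2 = 1.
exp(-1/(4*10)) = exp(-0.025) = 0.97531.
H^2 = 1 - 0.774597*0.97531 = 0.2445

0.2445


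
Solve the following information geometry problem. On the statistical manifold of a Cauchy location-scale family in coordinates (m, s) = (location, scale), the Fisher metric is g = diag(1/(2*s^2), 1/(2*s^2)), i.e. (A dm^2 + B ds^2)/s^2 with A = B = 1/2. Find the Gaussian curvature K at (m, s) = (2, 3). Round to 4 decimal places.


The metric has the form g = (A dm^2 + B ds^2)/s^2 with A = 1/2, B = 1/2.
Substitute u = sqrt(A/B)*m: g = B*(du^2 + ds^2)/s^2, i.e. B times the
Poincare upper half-plane metric, which has constant Gaussian curvature -1.
Scaling a 2D metric by a constant c divides the Gaussian curvature by c,
so K = -1/B = -1/(1/2) = -2.0000 everywhere (the point (m, s) = (2, 3) is irrelevant:
the curvature is constant).
The requested Gaussian curvature is K = -2.0000.

-2.0000


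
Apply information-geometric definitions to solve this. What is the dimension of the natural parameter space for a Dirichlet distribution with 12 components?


Exponential family dimension calculation:
Dirichlet with 12 components has 12 natural parameters.

12


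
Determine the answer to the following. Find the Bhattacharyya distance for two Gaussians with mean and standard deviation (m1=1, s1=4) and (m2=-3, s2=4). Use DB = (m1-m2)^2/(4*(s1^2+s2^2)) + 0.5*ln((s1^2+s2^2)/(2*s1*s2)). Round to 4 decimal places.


Bhattacharyya distance between two Gaussians:
DB = (m1-m2)^2/(4*(s1^2+s2^2)) + (1/2)*ln((s1^2+s2^2)/(2*s1*s2)).
(m1-m2)^2 = (4)^2 = 16.
s1^2+s2^2 = 16 + 16 = 32.
term1 = 16/128 = 0.125.
term2 = 0.5*ln(32/32.0) = 0.0.
DB = 0.125 + 0.0 = 0.1250

0.1250


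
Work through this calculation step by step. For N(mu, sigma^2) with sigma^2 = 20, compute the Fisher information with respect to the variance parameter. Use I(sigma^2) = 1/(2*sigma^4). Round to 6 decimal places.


Fisher information for variance: I(sigma^2) = 1/(2*sigma^4).
sigma^2 = 20, so sigma^4 = 400.
I = 1/(2*400) = 1/800 = 0.001250

0.001250


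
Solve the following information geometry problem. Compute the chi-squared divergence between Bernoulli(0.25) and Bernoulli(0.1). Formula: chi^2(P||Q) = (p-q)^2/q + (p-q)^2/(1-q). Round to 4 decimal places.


Chi-squared divergence between Bernoulli distributions:
chi^2 = (p-q)^2/q + (p-q)^2/(1-q).
p = 0.25, q = 0.1, p-q = 0.15.
(p-q)^2 = 0.0225.
term1 = 0.0225/0.1 = 0.225.
term2 = 0.0225/0.9 = 0.025.
chi^2 = 0.225 + 0.025 = 0.2500

0.2500


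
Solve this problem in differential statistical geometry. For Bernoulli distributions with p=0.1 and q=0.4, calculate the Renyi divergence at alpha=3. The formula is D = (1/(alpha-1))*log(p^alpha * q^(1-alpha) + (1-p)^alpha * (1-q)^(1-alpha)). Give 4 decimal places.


Renyi divergence of order alpha between Bernoulli distributions:
D = (1/(alpha-1))*log(p^alpha * q^(1-alpha) + (1-p)^alpha * (1-q)^(1-alpha)).
alpha = 3, p = 0.1, q = 0.4.
p^alpha * q^(1-alpha) = 0.1^3 * 0.4^-2 = 0.00625.
(1-p)^alpha * (1-q)^(1-alpha) = 0.9^3 * 0.6^-2 = 2.025.
sum = 0.00625 + 2.025 = 2.03125.
D = (1/2)*log(2.03125) = 0.3543

0.3543


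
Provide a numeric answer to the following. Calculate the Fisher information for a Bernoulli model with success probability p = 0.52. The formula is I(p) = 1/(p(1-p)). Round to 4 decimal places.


For Bernoulli(p), Fisher information is I(p) = 1/(p*(1-p)).
p = 0.52, 1-p = 0.48.
p*(1-p) = 0.2496.
I(p) = 1/0.2496 = 4.0064

4.0064


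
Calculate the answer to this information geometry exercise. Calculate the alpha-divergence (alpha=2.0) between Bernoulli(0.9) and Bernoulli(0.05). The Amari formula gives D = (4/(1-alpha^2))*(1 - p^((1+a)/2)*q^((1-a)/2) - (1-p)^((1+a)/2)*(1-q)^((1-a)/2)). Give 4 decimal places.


Amari alpha-divergence:
D = (4/(1-alpha^2))*(1 - p^((1+a)/2)*q^((1-a)/2) - (1-p)^((1+a)/2)*(1-q)^((1-a)/2)).
alpha = 2.0, p = 0.9, q = 0.05.
e1 = (1+alpha)/2 = 1.5, e2 = (1-alpha)/2 = -0.5.
t1 = p^e1 * q^e2 = 0.9^1.5 * 0.05^-0.5 = 3.818377.
t2 = (1-p)^e1 * (1-q)^e2 = 0.1^1.5 * 0.95^-0.5 = 0.032444.
4/(1-alpha^2) = -1.333333.
D = -1.333333*(1 - 3.818377 - 0.032444) = 3.8011

3.8011


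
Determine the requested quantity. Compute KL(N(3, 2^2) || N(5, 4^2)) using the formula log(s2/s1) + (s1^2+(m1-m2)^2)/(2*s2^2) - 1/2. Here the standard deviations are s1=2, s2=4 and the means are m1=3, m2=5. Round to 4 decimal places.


KL divergence between normal distributions:
KL = log(s2/s1) + (s1^2 + (m1-m2)^2)/(2*s2^2) - 1/2.
log(4/2) = 0.693147.
(2^2 + (3-5)^2)/(2*4^2) = (4 + 4)/32 = 0.25.
KL = 0.693147 + 0.25 - 0.5 = 0.4431

0.4431


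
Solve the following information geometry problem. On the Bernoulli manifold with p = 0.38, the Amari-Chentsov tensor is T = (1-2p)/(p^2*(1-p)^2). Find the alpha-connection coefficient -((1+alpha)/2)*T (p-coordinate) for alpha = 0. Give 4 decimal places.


Skewness (Amari-Chentsov) tensor: T = (1-2p)/(p^2*(1-p)^2).
p = 0.38, 1-2p = 0.24, p^2 = 0.1444, (1-p)^2 = 0.3844.
T = 0.24/(0.1444 * 0.3844) = 4.323751.
In the p-coordinate, Gamma^(alpha) = Gamma^(0) - (alpha/2)*T with Gamma^(0) = (1/2)*g'(p) = -T/2,
so Gamma^(alpha) = -((1+alpha)/2)*T.
alpha = 0, -(1+alpha)/2 = -0.5.
Gamma = -0.5 * 4.323751 = -2.1619

-2.1619


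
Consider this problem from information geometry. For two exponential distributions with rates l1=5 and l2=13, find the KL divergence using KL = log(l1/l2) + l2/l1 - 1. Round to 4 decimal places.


KL divergence for exponential family:
KL = log(l1/l2) + l2/l1 - 1.
log(5/13) = -0.955511.
13/5 = 2.6.
KL = -0.955511 + 2.6 - 1 = 0.6445

0.6445


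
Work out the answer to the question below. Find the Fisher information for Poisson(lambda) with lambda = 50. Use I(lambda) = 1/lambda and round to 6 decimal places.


Fisher information for Poisson: I(lambda) = 1/lambda.
lambda = 50.
I(lambda) = 1/50 = 0.020000

0.020000


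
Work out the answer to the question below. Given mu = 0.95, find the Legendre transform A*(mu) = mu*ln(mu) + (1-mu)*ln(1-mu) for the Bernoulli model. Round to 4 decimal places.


Legendre transform for Bernoulli:
A*(mu) = mu*log(mu) + (1-mu)*log(1-mu).
mu = 0.95, 1-mu = 0.05.
mu*log(mu) = 0.95*log(0.95) = -0.048729.
(1-mu)*log(1-mu) = 0.05*log(0.05) = -0.149787.
A* = -0.048729 + -0.149787 = -0.1985

-0.1985


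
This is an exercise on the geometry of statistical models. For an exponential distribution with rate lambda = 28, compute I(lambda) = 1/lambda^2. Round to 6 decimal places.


Fisher information for exponential: I(lambda) = 1/lambda^2.
lambda = 28, lambda^2 = 784.
I = 1/784 = 0.001276

0.001276


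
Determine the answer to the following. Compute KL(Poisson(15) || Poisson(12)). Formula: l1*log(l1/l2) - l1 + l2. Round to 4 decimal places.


KL divergence for Poisson:
KL = l1*log(l1/l2) - l1 + l2.
l1 = 15, l2 = 12.
log(15/12) = 0.223144.
l1*log(l1/l2) = 15 * 0.223144 = 3.347153.
KL = 3.347153 - 15 + 12 = 0.3472

0.3472


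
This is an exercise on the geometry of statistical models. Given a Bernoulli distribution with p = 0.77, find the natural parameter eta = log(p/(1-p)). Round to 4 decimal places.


Natural parameter for Bernoulli: eta = log(p/(1-p)).
p = 0.77, 1-p = 0.23.
p/(1-p) = 3.347826.
eta = log(3.347826) = 1.2083

1.2083


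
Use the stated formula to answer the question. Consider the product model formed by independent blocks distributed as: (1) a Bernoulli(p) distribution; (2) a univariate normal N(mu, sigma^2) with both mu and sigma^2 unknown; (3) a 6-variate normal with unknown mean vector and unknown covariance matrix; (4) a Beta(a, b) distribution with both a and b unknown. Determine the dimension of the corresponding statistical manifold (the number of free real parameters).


The dimension of a statistical manifold equals the number of free
(independent) real parameters of the model. For a product of independent
blocks the parameter counts add.
- Bernoulli (p): 1.
- normal (mu, sigma^2): 2.
- 6-variate normal: 6 (mean) + 6*7/2 = 21 (symmetric covariance) = 27.
- Beta (a, b): 2.
Total = 1 + 2 + 27 + 2 = 32.
Dimension = 32

32


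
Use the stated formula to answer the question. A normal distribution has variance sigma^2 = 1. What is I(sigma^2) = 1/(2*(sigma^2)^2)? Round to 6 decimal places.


Fisher information for variance: I(sigma^2) = 1/(2*sigma^4).
sigma^2 = 1, so sigma^4 = 1.
I = 1/(2*1) = 1/2 = 0.500000

0.500000


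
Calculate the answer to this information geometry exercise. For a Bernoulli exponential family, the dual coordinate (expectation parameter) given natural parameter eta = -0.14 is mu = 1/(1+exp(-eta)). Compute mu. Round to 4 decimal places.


Dual coordinate (expectation parameter) for Bernoulli:
mu = 1/(1+exp(-eta)).
eta = -0.14.
exp(-eta) = exp(0.14) = 1.150274.
mu = 1/(1+1.150274) = 0.4651

0.4651


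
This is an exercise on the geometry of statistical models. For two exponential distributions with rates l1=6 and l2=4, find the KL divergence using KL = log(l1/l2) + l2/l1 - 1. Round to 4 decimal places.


KL divergence for exponential family:
KL = log(l1/l2) + l2/l1 - 1.
log(6/4) = 0.405465.
4/6 = 0.666667.
KL = 0.405465 + 0.666667 - 1 = 0.0721

0.0721


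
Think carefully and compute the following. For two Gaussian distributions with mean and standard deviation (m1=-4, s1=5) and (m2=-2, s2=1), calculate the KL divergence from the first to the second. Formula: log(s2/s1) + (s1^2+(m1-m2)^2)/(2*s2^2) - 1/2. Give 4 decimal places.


KL divergence between normal distributions:
KL = log(s2/s1) + (s1^2 + (m1-m2)^2)/(2*s2^2) - 1/2.
log(1/5) = -1.609438.
(5^2 + (-4--2)^2)/(2*1^2) = (25 + 4)/2 = 14.5.
KL = -1.609438 + 14.5 - 0.5 = 12.3906

12.3906


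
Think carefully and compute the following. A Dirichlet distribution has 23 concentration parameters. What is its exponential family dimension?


Exponential family dimension calculation:
Dirichlet with 23 components has 23 natural parameters.

23


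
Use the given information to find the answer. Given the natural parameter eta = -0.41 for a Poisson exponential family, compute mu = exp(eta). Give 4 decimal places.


Expectation parameter for Poisson exponential family:
mu = exp(eta).
eta = -0.41.
mu = exp(-0.41) = 0.6637

0.6637


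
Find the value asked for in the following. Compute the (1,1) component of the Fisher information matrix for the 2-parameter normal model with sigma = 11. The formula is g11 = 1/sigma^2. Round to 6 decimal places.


For the 2-parameter normal family, the Fisher metric has:
  g11 = 1/sigma^2, g22 = 2/sigma^2.
sigma = 11, sigma^2 = 121.
g11 = 0.008264

0.008264


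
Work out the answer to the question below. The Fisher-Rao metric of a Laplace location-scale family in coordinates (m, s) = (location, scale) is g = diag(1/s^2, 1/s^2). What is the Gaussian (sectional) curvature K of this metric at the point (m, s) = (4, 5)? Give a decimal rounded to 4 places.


The metric has the form g = (A dm^2 + B ds^2)/s^2 with A = 1, B = 1.
Substitute u = sqrt(A/B)*m: g = B*(du^2 + ds^2)/s^2, i.e. B times the
Poincare upper half-plane metric, which has constant Gaussian curvature -1.
Scaling a 2D metric by a constant c divides the Gaussian curvature by c,
so K = -1/B = -1/(1) = -1.0000 everywhere (the point (m, s) = (4, 5) is irrelevant:
the curvature is constant).
The requested Gaussian curvature is K = -1.0000.

-1.0000


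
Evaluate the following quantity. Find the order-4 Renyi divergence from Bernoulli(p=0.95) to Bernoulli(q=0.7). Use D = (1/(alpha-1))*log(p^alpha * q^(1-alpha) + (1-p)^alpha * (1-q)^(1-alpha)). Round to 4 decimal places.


Renyi divergence of order alpha between Bernoulli distributions:
D = (1/(alpha-1))*log(p^alpha * q^(1-alpha) + (1-p)^alpha * (1-q)^(1-alpha)).
alpha = 4, p = 0.95, q = 0.7.
p^alpha * q^(1-alpha) = 0.95^4 * 0.7^-3 = 2.374654.
(1-p)^alpha * (1-q)^(1-alpha) = 0.05^4 * 0.3^-3 = 0.000231.
sum = 2.374654 + 0.000231 = 2.374885.
D = (1/3)*log(2.374885) = 0.2883

0.2883


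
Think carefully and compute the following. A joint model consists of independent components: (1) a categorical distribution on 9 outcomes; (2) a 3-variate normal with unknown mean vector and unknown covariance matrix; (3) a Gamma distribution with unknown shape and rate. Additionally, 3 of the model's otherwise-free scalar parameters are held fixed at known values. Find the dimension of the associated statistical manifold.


The dimension of a statistical manifold equals the number of free
(independent) real parameters of the model. For a product of independent
blocks the parameter counts add.
- categorical on 9 outcomes (probabilities sum to 1): 9-1 = 8.
- 3-variate normal: 3 (mean) + 3*4/2 = 6 (symmetric covariance) = 9.
- Gamma (shape, rate): 2.
Total = 8 + 9 + 2 = 19.
3 parameter(s) fixed at known values: 19 - 3 = 16.
Dimension = 16

16


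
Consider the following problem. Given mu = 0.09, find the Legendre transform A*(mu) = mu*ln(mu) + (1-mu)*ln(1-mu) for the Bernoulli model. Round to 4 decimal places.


Legendre transform for Bernoulli:
A*(mu) = mu*log(mu) + (1-mu)*log(1-mu).
mu = 0.09, 1-mu = 0.91.
mu*log(mu) = 0.09*log(0.09) = -0.216715.
(1-mu)*log(1-mu) = 0.91*log(0.91) = -0.085823.
A* = -0.216715 + -0.085823 = -0.3025

-0.3025


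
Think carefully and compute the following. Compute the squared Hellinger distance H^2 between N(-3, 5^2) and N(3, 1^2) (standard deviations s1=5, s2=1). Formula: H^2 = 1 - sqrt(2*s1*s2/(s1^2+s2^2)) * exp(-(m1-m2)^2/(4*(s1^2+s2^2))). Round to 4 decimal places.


Squared Hellinger distance for Gaussians:
H^2 = 1 - sqrt(2*s1*s2/(s1^2+s2^2)) * exp(-(m1-m2)^2/(4*(s1^2+s2^2))).
s1^2 = 25, s2^2 = 1, s1^2+s2^2 = 26.
sqrt(2*5*1/(26)) = 0.620174.
(m1-m2)^2 = (-6)^2 = 36.
exp(-36/(4*26)) = exp(-0.346154) = 0.707404.
H^2 = 1 - 0.620174*0.707404 = 0.5613

0.5613


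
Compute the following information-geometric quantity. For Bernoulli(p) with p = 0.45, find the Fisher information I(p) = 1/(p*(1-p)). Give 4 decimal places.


For Bernoulli(p), Fisher information is I(p) = 1/(p*(1-p)).
p = 0.45, 1-p = 0.55.
p*(1-p) = 0.2475.
I(p) = 1/0.2475 = 4.0404

4.0404


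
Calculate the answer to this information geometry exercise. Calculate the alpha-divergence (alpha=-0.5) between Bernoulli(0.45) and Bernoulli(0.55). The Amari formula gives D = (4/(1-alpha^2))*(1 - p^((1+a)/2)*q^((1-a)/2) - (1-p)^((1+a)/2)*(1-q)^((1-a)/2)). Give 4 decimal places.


Amari alpha-divergence:
D = (4/(1-alpha^2))*(1 - p^((1+a)/2)*q^((1-a)/2) - (1-p)^((1+a)/2)*(1-q)^((1-a)/2)).
alpha = -0.5, p = 0.45, q = 0.55.
e1 = (1+alpha)/2 = 0.25, e2 = (1-alpha)/2 = 0.75.
t1 = p^e1 * q^e2 = 0.45^0.25 * 0.55^0.75 = 0.523088.
t2 = (1-p)^e1 * (1-q)^e2 = 0.55^0.25 * 0.45^0.75 = 0.473151.
4/(1-alpha^2) = 5.333333.
D = 5.333333*(1 - 0.523088 - 0.473151) = 0.0201

0.0201


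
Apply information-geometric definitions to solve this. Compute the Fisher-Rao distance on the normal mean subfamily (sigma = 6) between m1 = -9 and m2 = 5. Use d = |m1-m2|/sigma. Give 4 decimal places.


On the fixed-variance normal subfamily, geodesic distance = |m1-m2|/sigma.
|-9 - 5| = 14.
sigma = 6.
d = 14/6 = 2.3333

2.3333


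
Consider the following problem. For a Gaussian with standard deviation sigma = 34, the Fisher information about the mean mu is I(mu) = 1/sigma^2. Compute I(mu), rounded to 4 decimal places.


The Fisher information for the mean of a normal distribution is I(mu) = 1/sigma^2.
sigma = 34, so sigma^2 = 1156.
I(mu) = 1/1156 = 0.0009

0.0009


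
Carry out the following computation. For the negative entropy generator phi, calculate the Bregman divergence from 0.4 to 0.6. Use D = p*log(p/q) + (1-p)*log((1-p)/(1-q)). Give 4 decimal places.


Bregman divergence with negative entropy generator:
D = p*log(p/q) + (1-p)*log((1-p)/(1-q)).
p = 0.4, q = 0.6.
p*log(p/q) = 0.4*log(0.4/0.6) = -0.162186.
(1-p)*log((1-p)/(1-q)) = 0.6*log(0.6/0.4) = 0.243279.
D = -0.162186 + 0.243279 = 0.0811

0.0811


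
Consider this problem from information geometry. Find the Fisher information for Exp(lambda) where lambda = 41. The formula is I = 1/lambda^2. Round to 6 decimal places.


Fisher information for exponential: I(lambda) = 1/lambda^2.
lambda = 41, lambda^2 = 1681.
I = 1/1681 = 0.000595

0.000595


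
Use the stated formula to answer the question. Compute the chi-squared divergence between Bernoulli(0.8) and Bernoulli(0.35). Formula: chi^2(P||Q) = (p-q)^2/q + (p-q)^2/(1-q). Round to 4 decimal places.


Chi-squared divergence between Bernoulli distributions:
chi^2 = (p-q)^2/q + (p-q)^2/(1-q).
p = 0.8, q = 0.35, p-q = 0.45.
(p-q)^2 = 0.2025.
term1 = 0.2025/0.35 = 0.578571.
term2 = 0.2025/0.65 = 0.311538.
chi^2 = 0.578571 + 0.311538 = 0.8901

0.8901


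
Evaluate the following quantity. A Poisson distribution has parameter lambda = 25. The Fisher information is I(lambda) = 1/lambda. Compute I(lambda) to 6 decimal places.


Fisher information for Poisson: I(lambda) = 1/lambda.
lambda = 25.
I(lambda) = 1/25 = 0.040000

0.040000


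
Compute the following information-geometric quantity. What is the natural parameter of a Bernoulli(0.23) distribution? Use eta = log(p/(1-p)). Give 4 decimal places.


Natural parameter for Bernoulli: eta = log(p/(1-p)).
p = 0.23, 1-p = 0.77.
p/(1-p) = 0.298701.
eta = log(0.298701) = -1.2083

-1.2083


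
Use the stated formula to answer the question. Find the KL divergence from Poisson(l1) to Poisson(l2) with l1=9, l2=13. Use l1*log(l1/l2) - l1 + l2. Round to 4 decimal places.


KL divergence for Poisson:
KL = l1*log(l1/l2) - l1 + l2.
l1 = 9, l2 = 13.
log(9/13) = -0.367725.
l1*log(l1/l2) = 9 * -0.367725 = -3.309523.
KL = -3.309523 - 9 + 13 = 0.6905

0.6905


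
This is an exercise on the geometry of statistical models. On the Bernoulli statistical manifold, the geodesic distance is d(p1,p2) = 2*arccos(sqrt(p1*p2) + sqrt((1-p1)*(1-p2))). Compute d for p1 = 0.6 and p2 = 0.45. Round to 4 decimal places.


Geodesic distance on Bernoulli manifold:
d(p1,p2) = 2*arccos(sqrt(p1*p2) + sqrt((1-p1)*(1-p2))).
sqrt(p1*p2) = sqrt(0.6*0.45) = 0.519615.
sqrt((1-p1)*(1-p2)) = sqrt(0.4*0.55) = 0.469042.
arg = 0.519615 + 0.469042 = 0.988657.
d = 2*arccos(0.988657) = 0.3015

0.3015


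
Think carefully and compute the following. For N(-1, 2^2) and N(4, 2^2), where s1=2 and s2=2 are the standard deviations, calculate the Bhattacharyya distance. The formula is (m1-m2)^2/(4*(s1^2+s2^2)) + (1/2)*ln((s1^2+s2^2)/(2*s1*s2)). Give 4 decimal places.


Bhattacharyya distance between two Gaussians:
DB = (m1-m2)^2/(4*(s1^2+s2^2)) + (1/2)*ln((s1^2+s2^2)/(2*s1*s2)).
(m1-m2)^2 = (-5)^2 = 25.
s1^2+s2^2 = 4 + 4 = 8.
term1 = 25/32 = 0.78125.
term2 = 0.5*ln(8/8.0) = 0.0.
DB = 0.78125 + 0.0 = 0.7813

0.7813


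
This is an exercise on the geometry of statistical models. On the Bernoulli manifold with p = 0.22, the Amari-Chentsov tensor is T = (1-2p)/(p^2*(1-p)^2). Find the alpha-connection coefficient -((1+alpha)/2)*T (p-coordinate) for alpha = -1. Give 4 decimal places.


Skewness (Amari-Chentsov) tensor: T = (1-2p)/(p^2*(1-p)^2).
p = 0.22, 1-2p = 0.56, p^2 = 0.0484, (1-p)^2 = 0.6084.
T = 0.56/(0.0484 * 0.6084) = 19.017502.
In the p-coordinate, Gamma^(alpha) = Gamma^(0) - (alpha/2)*T with Gamma^(0) = (1/2)*g'(p) = -T/2,
so Gamma^(alpha) = -((1+alpha)/2)*T.
alpha = -1, -(1+alpha)/2 = 0.0.
Gamma = 0.0 * 19.017502 = 0.0000

0.0000


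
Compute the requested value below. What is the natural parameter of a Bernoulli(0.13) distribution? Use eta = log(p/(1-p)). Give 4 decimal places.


Natural parameter for Bernoulli: eta = log(p/(1-p)).
p = 0.13, 1-p = 0.87.
p/(1-p) = 0.149425.
eta = log(0.149425) = -1.9010

-1.9010


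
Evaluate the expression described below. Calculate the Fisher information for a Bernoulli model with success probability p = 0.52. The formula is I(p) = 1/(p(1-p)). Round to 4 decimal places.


For Bernoulli(p), Fisher information is I(p) = 1/(p*(1-p)).
p = 0.52, 1-p = 0.48.
p*(1-p) = 0.2496.
I(p) = 1/0.2496 = 4.0064

4.0064


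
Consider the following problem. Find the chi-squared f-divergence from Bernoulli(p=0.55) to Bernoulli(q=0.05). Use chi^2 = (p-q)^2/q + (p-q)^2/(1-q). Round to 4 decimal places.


Chi-squared divergence between Bernoulli distributions:
chi^2 = (p-q)^2/q + (p-q)^2/(1-q).
p = 0.55, q = 0.05, p-q = 0.5.
(p-q)^2 = 0.25.
term1 = 0.25/0.05 = 5.0.
term2 = 0.25/0.95 = 0.263158.
chi^2 = 5.0 + 0.263158 = 5.2632

5.2632


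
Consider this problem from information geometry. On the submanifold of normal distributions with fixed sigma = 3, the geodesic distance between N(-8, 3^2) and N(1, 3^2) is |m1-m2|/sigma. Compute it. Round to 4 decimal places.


On the fixed-variance normal subfamily, geodesic distance = |m1-m2|/sigma.
|-8 - 1| = 9.
sigma = 3.
d = 9/3 = 3.0000

3.0000


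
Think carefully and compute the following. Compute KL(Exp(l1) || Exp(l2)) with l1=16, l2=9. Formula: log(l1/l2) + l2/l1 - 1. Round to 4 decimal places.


KL divergence for exponential family:
KL = log(l1/l2) + l2/l1 - 1.
log(16/9) = 0.575364.
9/16 = 0.5625.
KL = 0.575364 + 0.5625 - 1 = 0.1379

0.1379


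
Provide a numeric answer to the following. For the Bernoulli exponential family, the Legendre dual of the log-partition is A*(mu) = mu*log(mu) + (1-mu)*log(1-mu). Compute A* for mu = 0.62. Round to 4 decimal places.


Legendre transform for Bernoulli:
A*(mu) = mu*log(mu) + (1-mu)*log(1-mu).
mu = 0.62, 1-mu = 0.38.
mu*log(mu) = 0.62*log(0.62) = -0.296382.
(1-mu)*log(1-mu) = 0.38*log(0.38) = -0.367682.
A* = -0.296382 + -0.367682 = -0.6641

-0.6641


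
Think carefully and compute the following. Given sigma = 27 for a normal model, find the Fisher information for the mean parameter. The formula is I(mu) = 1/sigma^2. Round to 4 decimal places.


The Fisher information for the mean of a normal distribution is I(mu) = 1/sigma^2.
sigma = 27, so sigma^2 = 729.
I(mu) = 1/729 = 0.0014

0.0014


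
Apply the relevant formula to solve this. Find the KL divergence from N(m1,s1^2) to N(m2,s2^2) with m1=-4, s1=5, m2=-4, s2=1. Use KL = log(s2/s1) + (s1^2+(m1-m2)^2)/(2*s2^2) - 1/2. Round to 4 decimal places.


KL divergence between normal distributions:
KL = log(s2/s1) + (s1^2 + (m1-m2)^2)/(2*s2^2) - 1/2.
log(1/5) = -1.609438.
(5^2 + (-4--4)^2)/(2*1^2) = (25 + 0)/2 = 12.5.
KL = -1.609438 + 12.5 - 0.5 = 10.3906

10.3906


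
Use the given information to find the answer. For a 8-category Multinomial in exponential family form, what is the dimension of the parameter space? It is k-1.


Exponential family dimension calculation:
For Multinomial with k=8 categories, dim = k-1 = 7.

7


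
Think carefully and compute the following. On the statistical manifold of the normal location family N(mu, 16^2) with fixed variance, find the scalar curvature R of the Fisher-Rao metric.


This family has a single free parameter, so its statistical manifold
is 1-dimensional. The Riemann curvature tensor of any 1-dimensional
Riemannian manifold vanishes identically, so R = 0.

0


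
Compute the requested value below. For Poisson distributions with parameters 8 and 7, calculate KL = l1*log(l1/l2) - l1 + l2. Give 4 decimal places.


KL divergence for Poisson:
KL = l1*log(l1/l2) - l1 + l2.
l1 = 8, l2 = 7.
log(8/7) = 0.133531.
l1*log(l1/l2) = 8 * 0.133531 = 1.068251.
KL = 1.068251 - 8 + 7 = 0.0683

0.0683


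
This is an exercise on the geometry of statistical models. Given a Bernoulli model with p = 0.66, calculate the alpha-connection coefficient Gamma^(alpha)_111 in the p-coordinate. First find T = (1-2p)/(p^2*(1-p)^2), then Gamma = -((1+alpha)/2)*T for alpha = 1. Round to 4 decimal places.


Skewness (Amari-Chentsov) tensor: T = (1-2p)/(p^2*(1-p)^2).
p = 0.66, 1-2p = -0.32, p^2 = 0.4356, (1-p)^2 = 0.1156.
T = -0.32/(0.4356 * 0.1156) = -6.354835.
In the p-coordinate, Gamma^(alpha) = Gamma^(0) - (alpha/2)*T with Gamma^(0) = (1/2)*g'(p) = -T/2,
so Gamma^(alpha) = -((1+alpha)/2)*T.
alpha = 1, -(1+alpha)/2 = -1.0.
Gamma = -1.0 * -6.354835 = 6.3548

6.3548


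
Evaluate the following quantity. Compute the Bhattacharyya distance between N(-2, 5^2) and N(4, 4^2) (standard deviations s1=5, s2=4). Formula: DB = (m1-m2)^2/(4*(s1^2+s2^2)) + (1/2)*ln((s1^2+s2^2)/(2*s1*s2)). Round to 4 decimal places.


Bhattacharyya distance between two Gaussians:
DB = (m1-m2)^2/(4*(s1^2+s2^2)) + (1/2)*ln((s1^2+s2^2)/(2*s1*s2)).
(m1-m2)^2 = (-6)^2 = 36.
s1^2+s2^2 = 25 + 16 = 41.
term1 = 36/164 = 0.219512.
term2 = 0.5*ln(41/40.0) = 0.012346.
DB = 0.219512 + 0.012346 = 0.2319

0.2319


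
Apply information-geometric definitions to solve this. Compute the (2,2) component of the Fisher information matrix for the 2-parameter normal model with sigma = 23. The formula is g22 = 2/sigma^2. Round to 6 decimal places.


For the 2-parameter normal family, the Fisher metric has:
  g11 = 1/sigma^2, g22 = 2/sigma^2.
sigma = 23, sigma^2 = 529.
g22 = 0.003781

0.003781


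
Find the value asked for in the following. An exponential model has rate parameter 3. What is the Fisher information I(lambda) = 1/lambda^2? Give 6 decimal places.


Fisher information for exponential: I(lambda) = 1/lambda^2.
lambda = 3, lambda^2 = 9.
I = 1/9 = 0.111111

0.111111


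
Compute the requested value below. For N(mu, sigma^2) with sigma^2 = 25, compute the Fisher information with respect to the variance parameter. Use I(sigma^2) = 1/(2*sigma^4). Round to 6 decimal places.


Fisher information for variance: I(sigma^2) = 1/(2*sigma^4).
sigma^2 = 25, so sigma^4 = 625.
I = 1/(2*625) = 1/1250 = 0.000800

0.000800


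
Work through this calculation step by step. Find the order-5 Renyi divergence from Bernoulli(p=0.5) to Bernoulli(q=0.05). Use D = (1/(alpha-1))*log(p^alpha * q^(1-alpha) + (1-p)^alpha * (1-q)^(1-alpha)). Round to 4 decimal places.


Renyi divergence of order alpha between Bernoulli distributions:
D = (1/(alpha-1))*log(p^alpha * q^(1-alpha) + (1-p)^alpha * (1-q)^(1-alpha)).
alpha = 5, p = 0.5, q = 0.05.
p^alpha * q^(1-alpha) = 0.5^5 * 0.05^-4 = 5000.0.
(1-p)^alpha * (1-q)^(1-alpha) = 0.5^5 * 0.95^-4 = 0.038367.
sum = 5000.0 + 0.038367 = 5000.038367.
D = (1/4)*log(5000.038367) = 2.1293

2.1293


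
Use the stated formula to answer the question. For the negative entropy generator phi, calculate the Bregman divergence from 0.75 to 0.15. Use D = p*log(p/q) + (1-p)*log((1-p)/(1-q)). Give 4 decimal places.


Bregman divergence with negative entropy generator:
D = p*log(p/q) + (1-p)*log((1-p)/(1-q)).
p = 0.75, q = 0.15.
p*log(p/q) = 0.75*log(0.75/0.15) = 1.207078.
(1-p)*log((1-p)/(1-q)) = 0.25*log(0.25/0.85) = -0.305944.
D = 1.207078 + -0.305944 = 0.9011

0.9011


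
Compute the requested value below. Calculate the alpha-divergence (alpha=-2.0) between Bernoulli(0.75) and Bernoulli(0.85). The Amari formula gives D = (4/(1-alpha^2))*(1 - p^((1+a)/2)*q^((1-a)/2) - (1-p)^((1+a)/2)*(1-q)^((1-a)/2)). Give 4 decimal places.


Amari alpha-divergence:
D = (4/(1-alpha^2))*(1 - p^((1+a)/2)*q^((1-a)/2) - (1-p)^((1+a)/2)*(1-q)^((1-a)/2)).
alpha = -2.0, p = 0.75, q = 0.85.
e1 = (1+alpha)/2 = -0.5, e2 = (1-alpha)/2 = 1.5.
t1 = p^e1 * q^e2 = 0.75^-0.5 * 0.85^1.5 = 0.904894.
t2 = (1-p)^e1 * (1-q)^e2 = 0.25^-0.5 * 0.15^1.5 = 0.11619.
4/(1-alpha^2) = -1.333333.
D = -1.333333*(1 - 0.904894 - 0.11619) = 0.0281

0.0281


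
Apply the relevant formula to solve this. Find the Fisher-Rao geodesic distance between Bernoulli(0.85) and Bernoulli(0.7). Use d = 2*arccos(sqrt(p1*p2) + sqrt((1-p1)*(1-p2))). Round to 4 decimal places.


Geodesic distance on Bernoulli manifold:
d(p1,p2) = 2*arccos(sqrt(p1*p2) + sqrt((1-p1)*(1-p2))).
sqrt(p1*p2) = sqrt(0.85*0.7) = 0.771362.
sqrt((1-p1)*(1-p2)) = sqrt(0.15*0.3) = 0.212132.
arg = 0.771362 + 0.212132 = 0.983494.
d = 2*arccos(0.983494) = 0.3639

0.3639


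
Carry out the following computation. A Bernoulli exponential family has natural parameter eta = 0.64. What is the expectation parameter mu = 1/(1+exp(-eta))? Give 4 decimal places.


Dual coordinate (expectation parameter) for Bernoulli:
mu = 1/(1+exp(-eta)).
eta = 0.64.
exp(-eta) = exp(-0.64) = 0.527292.
mu = 1/(1+0.527292) = 0.6548

0.6548


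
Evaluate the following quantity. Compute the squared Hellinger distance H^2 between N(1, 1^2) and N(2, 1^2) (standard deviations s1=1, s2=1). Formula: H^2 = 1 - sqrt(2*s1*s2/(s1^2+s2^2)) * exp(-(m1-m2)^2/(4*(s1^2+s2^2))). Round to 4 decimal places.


Squared Hellinger distance for Gaussians:
H^2 = 1 - sqrt(2*s1*s2/(s1^2+s2^2)) * exp(-(m1-m2)^2/(4*(s1^2+s2^2))).
s1^2 = 1, s2^2 = 1, s1^2+s2^2 = 2.
sqrt(2*1*1/(2)) = 1.0.
(m1-m2)^2 = (-1)^2 = 1.
exp(-1/(4*2)) = exp(-0.125) = 0.882497.
H^2 = 1 - 1.0*0.882497 = 0.1175

0.1175


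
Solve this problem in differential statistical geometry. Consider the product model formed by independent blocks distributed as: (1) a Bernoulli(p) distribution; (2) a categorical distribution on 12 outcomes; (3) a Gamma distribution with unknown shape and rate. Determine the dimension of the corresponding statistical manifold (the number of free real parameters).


The dimension of a statistical manifold equals the number of free
(independent) real parameters of the model. For a product of independent
blocks the parameter counts add.
- Bernoulli (p): 1.
- categorical on 12 outcomes (probabilities sum to 1): 12-1 = 11.
- Gamma (shape, rate): 2.
Total = 1 + 11 + 2 = 14.
Dimension = 14

14


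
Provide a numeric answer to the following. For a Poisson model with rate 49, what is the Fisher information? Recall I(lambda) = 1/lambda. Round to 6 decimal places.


Fisher information for Poisson: I(lambda) = 1/lambda.
lambda = 49.
I(lambda) = 1/49 = 0.020408

0.020408


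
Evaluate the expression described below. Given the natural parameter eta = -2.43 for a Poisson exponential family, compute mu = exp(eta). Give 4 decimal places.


Expectation parameter for Poisson exponential family:
mu = exp(eta).
eta = -2.43.
mu = exp(-2.43) = 0.0880

0.0880


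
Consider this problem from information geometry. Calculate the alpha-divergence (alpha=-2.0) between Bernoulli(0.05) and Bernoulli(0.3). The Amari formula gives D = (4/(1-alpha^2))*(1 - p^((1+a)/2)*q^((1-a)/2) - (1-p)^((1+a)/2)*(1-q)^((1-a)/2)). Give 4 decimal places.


Amari alpha-divergence:
D = (4/(1-alpha^2))*(1 - p^((1+a)/2)*q^((1-a)/2) - (1-p)^((1+a)/2)*(1-q)^((1-a)/2)).
alpha = -2.0, p = 0.05, q = 0.3.
e1 = (1+alpha)/2 = -0.5, e2 = (1-alpha)/2 = 1.5.
t1 = p^e1 * q^e2 = 0.05^-0.5 * 0.3^1.5 = 0.734847.
t2 = (1-p)^e1 * (1-q)^e2 = 0.95^-0.5 * 0.7^1.5 = 0.600877.
4/(1-alpha^2) = -1.333333.
D = -1.333333*(1 - 0.734847 - 0.600877) = 0.4476

0.4476


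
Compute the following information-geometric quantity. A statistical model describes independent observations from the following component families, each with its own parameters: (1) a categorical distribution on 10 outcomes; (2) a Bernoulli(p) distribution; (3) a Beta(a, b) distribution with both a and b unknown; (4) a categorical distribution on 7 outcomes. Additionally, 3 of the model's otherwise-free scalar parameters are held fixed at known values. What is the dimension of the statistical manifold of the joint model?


The dimension of a statistical manifold equals the number of free
(independent) real parameters of the model. For a product of independent
blocks the parameter counts add.
- categorical on 10 outcomes (probabilities sum to 1): 10-1 = 9.
- Bernoulli (p): 1.
- Beta (a, b): 2.
- categorical on 7 outcomes (probabilities sum to 1): 7-1 = 6.
Total = 9 + 1 + 2 + 6 = 18.
3 parameter(s) fixed at known values: 18 - 3 = 15.
Dimension = 15

15


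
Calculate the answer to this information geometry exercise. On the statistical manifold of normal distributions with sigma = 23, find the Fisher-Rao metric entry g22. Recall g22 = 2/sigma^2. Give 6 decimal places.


For the 2-parameter normal family, the Fisher metric has:
  g11 = 1/sigma^2, g22 = 2/sigma^2.
sigma = 23, sigma^2 = 529.
g22 = 0.003781

0.003781


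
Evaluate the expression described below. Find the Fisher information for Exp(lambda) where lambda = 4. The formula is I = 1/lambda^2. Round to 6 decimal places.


Fisher information for exponential: I(lambda) = 1/lambda^2.
lambda = 4, lambda^2 = 16.
I = 1/16 = 0.062500

0.062500


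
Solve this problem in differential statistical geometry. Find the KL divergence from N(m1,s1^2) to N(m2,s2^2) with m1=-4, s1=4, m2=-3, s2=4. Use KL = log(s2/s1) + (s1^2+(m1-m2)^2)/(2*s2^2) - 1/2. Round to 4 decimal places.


KL divergence between normal distributions:
KL = log(s2/s1) + (s1^2 + (m1-m2)^2)/(2*s2^2) - 1/2.
log(4/4) = 0.0.
(4^2 + (-4--3)^2)/(2*4^2) = (16 + 1)/32 = 0.53125.
KL = 0.0 + 0.53125 - 0.5 = 0.0313

0.0313


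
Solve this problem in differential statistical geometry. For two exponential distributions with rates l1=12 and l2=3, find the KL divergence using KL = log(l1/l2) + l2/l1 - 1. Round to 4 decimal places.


KL divergence for exponential family:
KL = log(l1/l2) + l2/l1 - 1.
log(12/3) = 1.386294.
3/12 = 0.25.
KL = 1.386294 + 0.25 - 1 = 0.6363

0.6363


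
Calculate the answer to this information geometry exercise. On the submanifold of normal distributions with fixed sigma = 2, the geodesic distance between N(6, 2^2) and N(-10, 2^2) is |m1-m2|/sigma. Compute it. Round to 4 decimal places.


On the fixed-variance normal subfamily, geodesic distance = |m1-m2|/sigma.
|6 - -10| = 16.
sigma = 2.
d = 16/2 = 8.0000

8.0000


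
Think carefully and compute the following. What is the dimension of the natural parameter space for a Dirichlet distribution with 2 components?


Exponential family dimension calculation:
Dirichlet with 2 components has 2 natural parameters.

2


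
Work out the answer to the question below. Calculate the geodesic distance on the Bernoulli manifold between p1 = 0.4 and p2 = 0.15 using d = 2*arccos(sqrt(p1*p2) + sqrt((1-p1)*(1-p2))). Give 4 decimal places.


Geodesic distance on Bernoulli manifold:
d(p1,p2) = 2*arccos(sqrt(p1*p2) + sqrt((1-p1)*(1-p2))).
sqrt(p1*p2) = sqrt(0.4*0.15) = 0.244949.
sqrt((1-p1)*(1-p2)) = sqrt(0.6*0.85) = 0.714143.
arg = 0.244949 + 0.714143 = 0.959092.
d = 2*arccos(0.959092) = 0.5740

0.5740


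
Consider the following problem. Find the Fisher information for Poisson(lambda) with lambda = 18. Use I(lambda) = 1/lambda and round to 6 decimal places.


Fisher information for Poisson: I(lambda) = 1/lambda.
lambda = 18.
I(lambda) = 1/18 = 0.055556

0.055556


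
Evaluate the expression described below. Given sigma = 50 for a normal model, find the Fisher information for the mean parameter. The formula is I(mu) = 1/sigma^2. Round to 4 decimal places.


The Fisher information for the mean of a normal distribution is I(mu) = 1/sigma^2.
sigma = 50, so sigma^2 = 2500.
I(mu) = 1/2500 = 0.0004

0.0004


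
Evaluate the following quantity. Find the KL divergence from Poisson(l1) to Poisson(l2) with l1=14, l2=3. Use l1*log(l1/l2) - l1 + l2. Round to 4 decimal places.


KL divergence for Poisson:
KL = l1*log(l1/l2) - l1 + l2.
l1 = 14, l2 = 3.
log(14/3) = 1.540445.
l1*log(l1/l2) = 14 * 1.540445 = 21.566231.
KL = 21.566231 - 14 + 3 = 10.5662

10.5662


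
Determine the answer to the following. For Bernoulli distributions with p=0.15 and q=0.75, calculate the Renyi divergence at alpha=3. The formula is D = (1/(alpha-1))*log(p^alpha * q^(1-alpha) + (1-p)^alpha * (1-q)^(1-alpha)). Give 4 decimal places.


Renyi divergence of order alpha between Bernoulli distributions:
D = (1/(alpha-1))*log(p^alpha * q^(1-alpha) + (1-p)^alpha * (1-q)^(1-alpha)).
alpha = 3, p = 0.15, q = 0.75.
p^alpha * q^(1-alpha) = 0.15^3 * 0.75^-2 = 0.006.
(1-p)^alpha * (1-q)^(1-alpha) = 0.85^3 * 0.25^-2 = 9.826.
sum = 0.006 + 9.826 = 9.832.
D = (1/2)*log(9.832) = 1.1428

1.1428


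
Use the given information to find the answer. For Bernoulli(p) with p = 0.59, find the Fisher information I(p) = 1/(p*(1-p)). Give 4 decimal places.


For Bernoulli(p), Fisher information is I(p) = 1/(p*(1-p)).
p = 0.59, 1-p = 0.41.
p*(1-p) = 0.2419.
I(p) = 1/0.2419 = 4.1339

4.1339


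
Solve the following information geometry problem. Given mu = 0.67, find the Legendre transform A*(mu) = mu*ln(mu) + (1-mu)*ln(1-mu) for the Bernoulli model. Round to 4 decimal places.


Legendre transform for Bernoulli:
A*(mu) = mu*log(mu) + (1-mu)*log(1-mu).
mu = 0.67, 1-mu = 0.33.
mu*log(mu) = 0.67*log(0.67) = -0.26832.
(1-mu)*log(1-mu) = 0.33*log(0.33) = -0.365859.
A* = -0.26832 + -0.365859 = -0.6342

-0.6342
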